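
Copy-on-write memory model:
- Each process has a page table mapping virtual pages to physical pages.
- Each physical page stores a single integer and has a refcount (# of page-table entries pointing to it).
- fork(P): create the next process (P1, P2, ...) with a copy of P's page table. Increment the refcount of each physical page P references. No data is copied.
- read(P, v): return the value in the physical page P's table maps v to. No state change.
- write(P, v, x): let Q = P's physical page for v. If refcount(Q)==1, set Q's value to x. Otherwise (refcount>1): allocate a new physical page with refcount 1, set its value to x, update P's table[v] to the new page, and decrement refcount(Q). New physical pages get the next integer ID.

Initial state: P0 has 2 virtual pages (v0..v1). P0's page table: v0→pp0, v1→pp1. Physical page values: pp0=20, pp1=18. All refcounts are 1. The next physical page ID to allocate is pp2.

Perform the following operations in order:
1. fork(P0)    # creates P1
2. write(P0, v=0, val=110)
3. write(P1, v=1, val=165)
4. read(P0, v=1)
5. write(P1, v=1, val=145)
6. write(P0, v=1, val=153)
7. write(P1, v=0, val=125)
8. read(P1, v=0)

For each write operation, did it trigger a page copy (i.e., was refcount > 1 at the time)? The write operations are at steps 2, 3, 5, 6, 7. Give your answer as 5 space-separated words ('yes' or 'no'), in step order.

Op 1: fork(P0) -> P1. 2 ppages; refcounts: pp0:2 pp1:2
Op 2: write(P0, v0, 110). refcount(pp0)=2>1 -> COPY to pp2. 3 ppages; refcounts: pp0:1 pp1:2 pp2:1
Op 3: write(P1, v1, 165). refcount(pp1)=2>1 -> COPY to pp3. 4 ppages; refcounts: pp0:1 pp1:1 pp2:1 pp3:1
Op 4: read(P0, v1) -> 18. No state change.
Op 5: write(P1, v1, 145). refcount(pp3)=1 -> write in place. 4 ppages; refcounts: pp0:1 pp1:1 pp2:1 pp3:1
Op 6: write(P0, v1, 153). refcount(pp1)=1 -> write in place. 4 ppages; refcounts: pp0:1 pp1:1 pp2:1 pp3:1
Op 7: write(P1, v0, 125). refcount(pp0)=1 -> write in place. 4 ppages; refcounts: pp0:1 pp1:1 pp2:1 pp3:1
Op 8: read(P1, v0) -> 125. No state change.

yes yes no no no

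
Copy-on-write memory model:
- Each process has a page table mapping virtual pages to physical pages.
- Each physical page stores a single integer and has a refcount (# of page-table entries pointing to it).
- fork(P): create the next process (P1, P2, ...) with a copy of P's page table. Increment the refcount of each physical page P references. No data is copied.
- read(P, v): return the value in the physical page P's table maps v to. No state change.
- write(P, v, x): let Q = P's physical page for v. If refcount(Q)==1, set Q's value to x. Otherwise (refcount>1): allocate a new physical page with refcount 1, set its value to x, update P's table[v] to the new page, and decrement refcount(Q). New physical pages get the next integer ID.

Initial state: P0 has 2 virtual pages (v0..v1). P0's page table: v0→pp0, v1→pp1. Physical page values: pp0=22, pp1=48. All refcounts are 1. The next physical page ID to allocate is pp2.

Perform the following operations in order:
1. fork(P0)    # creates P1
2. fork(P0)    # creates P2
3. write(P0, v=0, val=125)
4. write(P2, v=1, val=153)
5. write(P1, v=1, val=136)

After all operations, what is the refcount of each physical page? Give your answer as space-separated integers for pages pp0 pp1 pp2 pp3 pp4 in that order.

Answer: 2 1 1 1 1

Derivation:
Op 1: fork(P0) -> P1. 2 ppages; refcounts: pp0:2 pp1:2
Op 2: fork(P0) -> P2. 2 ppages; refcounts: pp0:3 pp1:3
Op 3: write(P0, v0, 125). refcount(pp0)=3>1 -> COPY to pp2. 3 ppages; refcounts: pp0:2 pp1:3 pp2:1
Op 4: write(P2, v1, 153). refcount(pp1)=3>1 -> COPY to pp3. 4 ppages; refcounts: pp0:2 pp1:2 pp2:1 pp3:1
Op 5: write(P1, v1, 136). refcount(pp1)=2>1 -> COPY to pp4. 5 ppages; refcounts: pp0:2 pp1:1 pp2:1 pp3:1 pp4:1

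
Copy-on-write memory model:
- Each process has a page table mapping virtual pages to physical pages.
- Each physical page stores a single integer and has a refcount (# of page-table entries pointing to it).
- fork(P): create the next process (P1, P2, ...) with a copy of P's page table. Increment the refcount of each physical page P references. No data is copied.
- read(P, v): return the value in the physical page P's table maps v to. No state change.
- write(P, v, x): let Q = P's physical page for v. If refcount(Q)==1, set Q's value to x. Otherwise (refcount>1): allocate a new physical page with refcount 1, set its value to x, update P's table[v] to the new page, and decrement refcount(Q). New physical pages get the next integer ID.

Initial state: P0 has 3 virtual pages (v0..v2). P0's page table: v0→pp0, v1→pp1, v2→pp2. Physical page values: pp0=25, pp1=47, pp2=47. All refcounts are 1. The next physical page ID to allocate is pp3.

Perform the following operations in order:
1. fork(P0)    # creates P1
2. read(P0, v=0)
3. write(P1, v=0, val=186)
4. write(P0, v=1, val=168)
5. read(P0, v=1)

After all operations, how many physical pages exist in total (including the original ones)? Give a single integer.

Op 1: fork(P0) -> P1. 3 ppages; refcounts: pp0:2 pp1:2 pp2:2
Op 2: read(P0, v0) -> 25. No state change.
Op 3: write(P1, v0, 186). refcount(pp0)=2>1 -> COPY to pp3. 4 ppages; refcounts: pp0:1 pp1:2 pp2:2 pp3:1
Op 4: write(P0, v1, 168). refcount(pp1)=2>1 -> COPY to pp4. 5 ppages; refcounts: pp0:1 pp1:1 pp2:2 pp3:1 pp4:1
Op 5: read(P0, v1) -> 168. No state change.

Answer: 5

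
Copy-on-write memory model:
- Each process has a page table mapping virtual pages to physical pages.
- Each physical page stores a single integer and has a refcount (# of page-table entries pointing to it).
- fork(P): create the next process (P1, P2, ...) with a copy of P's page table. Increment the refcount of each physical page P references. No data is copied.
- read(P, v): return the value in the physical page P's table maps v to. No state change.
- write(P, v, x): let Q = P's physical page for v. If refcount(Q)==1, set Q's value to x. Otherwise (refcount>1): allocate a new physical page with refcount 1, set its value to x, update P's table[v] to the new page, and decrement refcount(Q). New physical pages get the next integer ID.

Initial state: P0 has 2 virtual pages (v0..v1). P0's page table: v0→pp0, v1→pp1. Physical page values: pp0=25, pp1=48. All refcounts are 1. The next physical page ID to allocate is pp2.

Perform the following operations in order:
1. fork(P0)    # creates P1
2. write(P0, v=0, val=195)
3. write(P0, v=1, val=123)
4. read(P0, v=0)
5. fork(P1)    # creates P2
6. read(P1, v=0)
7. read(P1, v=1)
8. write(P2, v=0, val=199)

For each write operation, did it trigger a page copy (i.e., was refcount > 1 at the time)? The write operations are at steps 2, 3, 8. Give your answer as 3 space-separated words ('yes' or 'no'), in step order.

Op 1: fork(P0) -> P1. 2 ppages; refcounts: pp0:2 pp1:2
Op 2: write(P0, v0, 195). refcount(pp0)=2>1 -> COPY to pp2. 3 ppages; refcounts: pp0:1 pp1:2 pp2:1
Op 3: write(P0, v1, 123). refcount(pp1)=2>1 -> COPY to pp3. 4 ppages; refcounts: pp0:1 pp1:1 pp2:1 pp3:1
Op 4: read(P0, v0) -> 195. No state change.
Op 5: fork(P1) -> P2. 4 ppages; refcounts: pp0:2 pp1:2 pp2:1 pp3:1
Op 6: read(P1, v0) -> 25. No state change.
Op 7: read(P1, v1) -> 48. No state change.
Op 8: write(P2, v0, 199). refcount(pp0)=2>1 -> COPY to pp4. 5 ppages; refcounts: pp0:1 pp1:2 pp2:1 pp3:1 pp4:1

yes yes yes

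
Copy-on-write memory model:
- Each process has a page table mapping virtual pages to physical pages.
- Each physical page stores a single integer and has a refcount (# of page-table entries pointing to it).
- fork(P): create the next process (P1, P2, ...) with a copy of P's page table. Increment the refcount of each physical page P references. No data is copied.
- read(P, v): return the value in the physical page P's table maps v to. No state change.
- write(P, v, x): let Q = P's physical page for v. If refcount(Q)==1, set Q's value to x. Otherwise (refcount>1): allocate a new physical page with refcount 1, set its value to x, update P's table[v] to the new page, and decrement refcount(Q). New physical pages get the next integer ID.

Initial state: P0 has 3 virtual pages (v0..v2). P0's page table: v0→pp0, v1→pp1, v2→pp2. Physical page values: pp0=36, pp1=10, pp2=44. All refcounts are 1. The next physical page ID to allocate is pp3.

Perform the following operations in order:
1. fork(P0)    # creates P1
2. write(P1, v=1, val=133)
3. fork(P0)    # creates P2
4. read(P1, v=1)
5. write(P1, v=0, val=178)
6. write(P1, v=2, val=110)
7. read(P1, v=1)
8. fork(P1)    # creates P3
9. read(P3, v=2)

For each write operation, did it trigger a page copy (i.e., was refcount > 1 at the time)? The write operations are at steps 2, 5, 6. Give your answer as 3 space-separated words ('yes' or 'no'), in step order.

Op 1: fork(P0) -> P1. 3 ppages; refcounts: pp0:2 pp1:2 pp2:2
Op 2: write(P1, v1, 133). refcount(pp1)=2>1 -> COPY to pp3. 4 ppages; refcounts: pp0:2 pp1:1 pp2:2 pp3:1
Op 3: fork(P0) -> P2. 4 ppages; refcounts: pp0:3 pp1:2 pp2:3 pp3:1
Op 4: read(P1, v1) -> 133. No state change.
Op 5: write(P1, v0, 178). refcount(pp0)=3>1 -> COPY to pp4. 5 ppages; refcounts: pp0:2 pp1:2 pp2:3 pp3:1 pp4:1
Op 6: write(P1, v2, 110). refcount(pp2)=3>1 -> COPY to pp5. 6 ppages; refcounts: pp0:2 pp1:2 pp2:2 pp3:1 pp4:1 pp5:1
Op 7: read(P1, v1) -> 133. No state change.
Op 8: fork(P1) -> P3. 6 ppages; refcounts: pp0:2 pp1:2 pp2:2 pp3:2 pp4:2 pp5:2
Op 9: read(P3, v2) -> 110. No state change.

yes yes yes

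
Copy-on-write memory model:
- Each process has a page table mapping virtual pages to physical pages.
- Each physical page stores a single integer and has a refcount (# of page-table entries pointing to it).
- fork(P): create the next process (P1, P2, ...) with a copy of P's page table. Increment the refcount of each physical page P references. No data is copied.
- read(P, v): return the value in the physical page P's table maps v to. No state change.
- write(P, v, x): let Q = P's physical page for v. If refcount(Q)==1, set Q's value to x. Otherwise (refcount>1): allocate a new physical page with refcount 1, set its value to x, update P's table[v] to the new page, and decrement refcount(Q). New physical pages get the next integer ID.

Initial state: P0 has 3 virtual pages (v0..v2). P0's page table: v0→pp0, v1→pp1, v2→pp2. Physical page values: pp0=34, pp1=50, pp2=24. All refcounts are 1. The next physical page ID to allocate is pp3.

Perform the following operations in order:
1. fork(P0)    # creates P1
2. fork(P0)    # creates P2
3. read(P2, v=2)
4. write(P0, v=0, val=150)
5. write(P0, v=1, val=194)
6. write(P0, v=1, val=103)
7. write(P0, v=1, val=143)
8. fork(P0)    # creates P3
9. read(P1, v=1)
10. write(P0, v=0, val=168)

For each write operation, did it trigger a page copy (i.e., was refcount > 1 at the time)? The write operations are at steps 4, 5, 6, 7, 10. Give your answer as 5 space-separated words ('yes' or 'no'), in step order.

Op 1: fork(P0) -> P1. 3 ppages; refcounts: pp0:2 pp1:2 pp2:2
Op 2: fork(P0) -> P2. 3 ppages; refcounts: pp0:3 pp1:3 pp2:3
Op 3: read(P2, v2) -> 24. No state change.
Op 4: write(P0, v0, 150). refcount(pp0)=3>1 -> COPY to pp3. 4 ppages; refcounts: pp0:2 pp1:3 pp2:3 pp3:1
Op 5: write(P0, v1, 194). refcount(pp1)=3>1 -> COPY to pp4. 5 ppages; refcounts: pp0:2 pp1:2 pp2:3 pp3:1 pp4:1
Op 6: write(P0, v1, 103). refcount(pp4)=1 -> write in place. 5 ppages; refcounts: pp0:2 pp1:2 pp2:3 pp3:1 pp4:1
Op 7: write(P0, v1, 143). refcount(pp4)=1 -> write in place. 5 ppages; refcounts: pp0:2 pp1:2 pp2:3 pp3:1 pp4:1
Op 8: fork(P0) -> P3. 5 ppages; refcounts: pp0:2 pp1:2 pp2:4 pp3:2 pp4:2
Op 9: read(P1, v1) -> 50. No state change.
Op 10: write(P0, v0, 168). refcount(pp3)=2>1 -> COPY to pp5. 6 ppages; refcounts: pp0:2 pp1:2 pp2:4 pp3:1 pp4:2 pp5:1

yes yes no no yes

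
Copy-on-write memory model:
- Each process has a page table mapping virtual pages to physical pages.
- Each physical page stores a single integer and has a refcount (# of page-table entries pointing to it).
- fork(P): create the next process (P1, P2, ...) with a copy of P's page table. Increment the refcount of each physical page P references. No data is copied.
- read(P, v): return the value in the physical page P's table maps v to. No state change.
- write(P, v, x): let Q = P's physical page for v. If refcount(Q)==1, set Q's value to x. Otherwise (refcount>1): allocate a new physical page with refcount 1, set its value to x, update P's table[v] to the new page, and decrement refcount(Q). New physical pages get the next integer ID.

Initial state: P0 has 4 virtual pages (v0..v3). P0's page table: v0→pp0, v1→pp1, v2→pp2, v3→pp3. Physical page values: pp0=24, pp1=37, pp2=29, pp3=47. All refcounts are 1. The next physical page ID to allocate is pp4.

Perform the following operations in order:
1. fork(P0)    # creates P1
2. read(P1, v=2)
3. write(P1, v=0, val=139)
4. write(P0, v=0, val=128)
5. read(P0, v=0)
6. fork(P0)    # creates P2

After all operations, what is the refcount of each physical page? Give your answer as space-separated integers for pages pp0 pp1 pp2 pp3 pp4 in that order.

Answer: 2 3 3 3 1

Derivation:
Op 1: fork(P0) -> P1. 4 ppages; refcounts: pp0:2 pp1:2 pp2:2 pp3:2
Op 2: read(P1, v2) -> 29. No state change.
Op 3: write(P1, v0, 139). refcount(pp0)=2>1 -> COPY to pp4. 5 ppages; refcounts: pp0:1 pp1:2 pp2:2 pp3:2 pp4:1
Op 4: write(P0, v0, 128). refcount(pp0)=1 -> write in place. 5 ppages; refcounts: pp0:1 pp1:2 pp2:2 pp3:2 pp4:1
Op 5: read(P0, v0) -> 128. No state change.
Op 6: fork(P0) -> P2. 5 ppages; refcounts: pp0:2 pp1:3 pp2:3 pp3:3 pp4:1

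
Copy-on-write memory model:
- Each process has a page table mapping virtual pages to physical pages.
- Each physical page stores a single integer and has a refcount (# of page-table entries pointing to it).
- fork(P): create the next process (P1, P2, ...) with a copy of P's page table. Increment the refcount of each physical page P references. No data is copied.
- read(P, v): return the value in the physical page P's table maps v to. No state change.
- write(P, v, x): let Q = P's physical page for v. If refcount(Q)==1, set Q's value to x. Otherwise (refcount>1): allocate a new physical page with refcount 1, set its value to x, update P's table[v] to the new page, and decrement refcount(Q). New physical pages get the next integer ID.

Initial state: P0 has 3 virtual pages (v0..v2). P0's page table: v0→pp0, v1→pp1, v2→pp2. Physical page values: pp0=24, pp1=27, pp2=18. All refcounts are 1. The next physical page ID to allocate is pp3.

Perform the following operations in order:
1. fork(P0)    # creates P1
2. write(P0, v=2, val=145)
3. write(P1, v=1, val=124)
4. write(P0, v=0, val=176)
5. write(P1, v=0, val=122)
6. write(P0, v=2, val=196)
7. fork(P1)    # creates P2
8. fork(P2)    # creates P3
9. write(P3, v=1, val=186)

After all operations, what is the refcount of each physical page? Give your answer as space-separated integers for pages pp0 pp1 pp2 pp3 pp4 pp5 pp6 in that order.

Answer: 3 1 3 1 2 1 1

Derivation:
Op 1: fork(P0) -> P1. 3 ppages; refcounts: pp0:2 pp1:2 pp2:2
Op 2: write(P0, v2, 145). refcount(pp2)=2>1 -> COPY to pp3. 4 ppages; refcounts: pp0:2 pp1:2 pp2:1 pp3:1
Op 3: write(P1, v1, 124). refcount(pp1)=2>1 -> COPY to pp4. 5 ppages; refcounts: pp0:2 pp1:1 pp2:1 pp3:1 pp4:1
Op 4: write(P0, v0, 176). refcount(pp0)=2>1 -> COPY to pp5. 6 ppages; refcounts: pp0:1 pp1:1 pp2:1 pp3:1 pp4:1 pp5:1
Op 5: write(P1, v0, 122). refcount(pp0)=1 -> write in place. 6 ppages; refcounts: pp0:1 pp1:1 pp2:1 pp3:1 pp4:1 pp5:1
Op 6: write(P0, v2, 196). refcount(pp3)=1 -> write in place. 6 ppages; refcounts: pp0:1 pp1:1 pp2:1 pp3:1 pp4:1 pp5:1
Op 7: fork(P1) -> P2. 6 ppages; refcounts: pp0:2 pp1:1 pp2:2 pp3:1 pp4:2 pp5:1
Op 8: fork(P2) -> P3. 6 ppages; refcounts: pp0:3 pp1:1 pp2:3 pp3:1 pp4:3 pp5:1
Op 9: write(P3, v1, 186). refcount(pp4)=3>1 -> COPY to pp6. 7 ppages; refcounts: pp0:3 pp1:1 pp2:3 pp3:1 pp4:2 pp5:1 pp6:1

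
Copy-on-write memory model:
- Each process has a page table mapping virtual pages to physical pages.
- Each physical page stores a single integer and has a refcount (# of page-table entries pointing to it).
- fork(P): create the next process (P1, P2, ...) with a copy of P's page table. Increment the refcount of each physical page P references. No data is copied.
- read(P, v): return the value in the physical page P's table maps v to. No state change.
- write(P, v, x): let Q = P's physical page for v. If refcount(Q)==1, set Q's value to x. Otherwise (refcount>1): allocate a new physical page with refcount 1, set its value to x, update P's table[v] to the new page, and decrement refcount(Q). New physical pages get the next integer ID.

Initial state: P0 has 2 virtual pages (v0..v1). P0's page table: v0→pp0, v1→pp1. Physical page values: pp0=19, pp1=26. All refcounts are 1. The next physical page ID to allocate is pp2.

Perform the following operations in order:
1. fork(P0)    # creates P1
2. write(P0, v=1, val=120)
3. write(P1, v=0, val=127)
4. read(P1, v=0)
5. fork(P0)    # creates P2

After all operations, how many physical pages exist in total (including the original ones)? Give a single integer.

Answer: 4

Derivation:
Op 1: fork(P0) -> P1. 2 ppages; refcounts: pp0:2 pp1:2
Op 2: write(P0, v1, 120). refcount(pp1)=2>1 -> COPY to pp2. 3 ppages; refcounts: pp0:2 pp1:1 pp2:1
Op 3: write(P1, v0, 127). refcount(pp0)=2>1 -> COPY to pp3. 4 ppages; refcounts: pp0:1 pp1:1 pp2:1 pp3:1
Op 4: read(P1, v0) -> 127. No state change.
Op 5: fork(P0) -> P2. 4 ppages; refcounts: pp0:2 pp1:1 pp2:2 pp3:1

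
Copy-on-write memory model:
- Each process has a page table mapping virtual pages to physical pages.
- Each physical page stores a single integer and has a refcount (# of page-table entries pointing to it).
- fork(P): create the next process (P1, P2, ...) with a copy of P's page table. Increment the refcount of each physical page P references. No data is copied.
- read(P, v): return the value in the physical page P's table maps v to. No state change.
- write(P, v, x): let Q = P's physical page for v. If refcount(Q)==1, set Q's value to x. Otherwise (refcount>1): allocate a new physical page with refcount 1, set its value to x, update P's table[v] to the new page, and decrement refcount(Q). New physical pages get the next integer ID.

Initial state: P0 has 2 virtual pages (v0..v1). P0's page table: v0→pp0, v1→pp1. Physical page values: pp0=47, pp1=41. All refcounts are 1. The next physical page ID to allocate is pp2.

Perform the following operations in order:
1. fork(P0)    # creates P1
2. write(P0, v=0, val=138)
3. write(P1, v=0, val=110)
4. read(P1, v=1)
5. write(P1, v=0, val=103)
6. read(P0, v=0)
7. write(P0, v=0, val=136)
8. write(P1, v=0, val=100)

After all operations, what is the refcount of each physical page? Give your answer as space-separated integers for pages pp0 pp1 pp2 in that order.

Op 1: fork(P0) -> P1. 2 ppages; refcounts: pp0:2 pp1:2
Op 2: write(P0, v0, 138). refcount(pp0)=2>1 -> COPY to pp2. 3 ppages; refcounts: pp0:1 pp1:2 pp2:1
Op 3: write(P1, v0, 110). refcount(pp0)=1 -> write in place. 3 ppages; refcounts: pp0:1 pp1:2 pp2:1
Op 4: read(P1, v1) -> 41. No state change.
Op 5: write(P1, v0, 103). refcount(pp0)=1 -> write in place. 3 ppages; refcounts: pp0:1 pp1:2 pp2:1
Op 6: read(P0, v0) -> 138. No state change.
Op 7: write(P0, v0, 136). refcount(pp2)=1 -> write in place. 3 ppages; refcounts: pp0:1 pp1:2 pp2:1
Op 8: write(P1, v0, 100). refcount(pp0)=1 -> write in place. 3 ppages; refcounts: pp0:1 pp1:2 pp2:1

Answer: 1 2 1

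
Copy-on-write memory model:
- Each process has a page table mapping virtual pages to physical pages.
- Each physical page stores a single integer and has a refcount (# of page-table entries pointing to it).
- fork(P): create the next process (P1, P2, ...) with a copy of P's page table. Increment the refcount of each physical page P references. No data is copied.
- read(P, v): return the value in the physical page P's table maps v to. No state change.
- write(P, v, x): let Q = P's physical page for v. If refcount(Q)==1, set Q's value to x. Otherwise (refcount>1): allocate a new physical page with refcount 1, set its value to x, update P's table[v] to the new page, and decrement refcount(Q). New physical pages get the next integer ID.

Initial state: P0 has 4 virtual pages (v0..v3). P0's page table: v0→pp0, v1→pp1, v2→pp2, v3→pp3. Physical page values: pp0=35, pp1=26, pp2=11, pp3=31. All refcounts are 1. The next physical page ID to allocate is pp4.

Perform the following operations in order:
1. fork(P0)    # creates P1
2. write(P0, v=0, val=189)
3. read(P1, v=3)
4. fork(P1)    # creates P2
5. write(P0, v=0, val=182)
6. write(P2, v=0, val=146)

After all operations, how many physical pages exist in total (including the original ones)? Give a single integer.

Op 1: fork(P0) -> P1. 4 ppages; refcounts: pp0:2 pp1:2 pp2:2 pp3:2
Op 2: write(P0, v0, 189). refcount(pp0)=2>1 -> COPY to pp4. 5 ppages; refcounts: pp0:1 pp1:2 pp2:2 pp3:2 pp4:1
Op 3: read(P1, v3) -> 31. No state change.
Op 4: fork(P1) -> P2. 5 ppages; refcounts: pp0:2 pp1:3 pp2:3 pp3:3 pp4:1
Op 5: write(P0, v0, 182). refcount(pp4)=1 -> write in place. 5 ppages; refcounts: pp0:2 pp1:3 pp2:3 pp3:3 pp4:1
Op 6: write(P2, v0, 146). refcount(pp0)=2>1 -> COPY to pp5. 6 ppages; refcounts: pp0:1 pp1:3 pp2:3 pp3:3 pp4:1 pp5:1

Answer: 6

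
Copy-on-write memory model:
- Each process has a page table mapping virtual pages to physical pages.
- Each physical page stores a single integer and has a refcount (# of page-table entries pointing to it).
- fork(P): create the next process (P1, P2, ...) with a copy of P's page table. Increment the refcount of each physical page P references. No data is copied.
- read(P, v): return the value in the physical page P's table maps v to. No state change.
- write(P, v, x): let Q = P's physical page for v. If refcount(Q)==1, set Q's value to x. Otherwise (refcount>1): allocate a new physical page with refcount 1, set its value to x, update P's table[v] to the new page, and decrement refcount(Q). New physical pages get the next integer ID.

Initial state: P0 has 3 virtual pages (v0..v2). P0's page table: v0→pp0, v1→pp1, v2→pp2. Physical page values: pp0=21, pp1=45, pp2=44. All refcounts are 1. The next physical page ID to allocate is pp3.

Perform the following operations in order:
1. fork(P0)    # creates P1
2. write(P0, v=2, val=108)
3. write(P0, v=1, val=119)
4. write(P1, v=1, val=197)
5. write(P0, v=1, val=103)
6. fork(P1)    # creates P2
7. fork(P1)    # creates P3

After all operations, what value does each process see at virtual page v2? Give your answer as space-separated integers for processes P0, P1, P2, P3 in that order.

Op 1: fork(P0) -> P1. 3 ppages; refcounts: pp0:2 pp1:2 pp2:2
Op 2: write(P0, v2, 108). refcount(pp2)=2>1 -> COPY to pp3. 4 ppages; refcounts: pp0:2 pp1:2 pp2:1 pp3:1
Op 3: write(P0, v1, 119). refcount(pp1)=2>1 -> COPY to pp4. 5 ppages; refcounts: pp0:2 pp1:1 pp2:1 pp3:1 pp4:1
Op 4: write(P1, v1, 197). refcount(pp1)=1 -> write in place. 5 ppages; refcounts: pp0:2 pp1:1 pp2:1 pp3:1 pp4:1
Op 5: write(P0, v1, 103). refcount(pp4)=1 -> write in place. 5 ppages; refcounts: pp0:2 pp1:1 pp2:1 pp3:1 pp4:1
Op 6: fork(P1) -> P2. 5 ppages; refcounts: pp0:3 pp1:2 pp2:2 pp3:1 pp4:1
Op 7: fork(P1) -> P3. 5 ppages; refcounts: pp0:4 pp1:3 pp2:3 pp3:1 pp4:1
P0: v2 -> pp3 = 108
P1: v2 -> pp2 = 44
P2: v2 -> pp2 = 44
P3: v2 -> pp2 = 44

Answer: 108 44 44 44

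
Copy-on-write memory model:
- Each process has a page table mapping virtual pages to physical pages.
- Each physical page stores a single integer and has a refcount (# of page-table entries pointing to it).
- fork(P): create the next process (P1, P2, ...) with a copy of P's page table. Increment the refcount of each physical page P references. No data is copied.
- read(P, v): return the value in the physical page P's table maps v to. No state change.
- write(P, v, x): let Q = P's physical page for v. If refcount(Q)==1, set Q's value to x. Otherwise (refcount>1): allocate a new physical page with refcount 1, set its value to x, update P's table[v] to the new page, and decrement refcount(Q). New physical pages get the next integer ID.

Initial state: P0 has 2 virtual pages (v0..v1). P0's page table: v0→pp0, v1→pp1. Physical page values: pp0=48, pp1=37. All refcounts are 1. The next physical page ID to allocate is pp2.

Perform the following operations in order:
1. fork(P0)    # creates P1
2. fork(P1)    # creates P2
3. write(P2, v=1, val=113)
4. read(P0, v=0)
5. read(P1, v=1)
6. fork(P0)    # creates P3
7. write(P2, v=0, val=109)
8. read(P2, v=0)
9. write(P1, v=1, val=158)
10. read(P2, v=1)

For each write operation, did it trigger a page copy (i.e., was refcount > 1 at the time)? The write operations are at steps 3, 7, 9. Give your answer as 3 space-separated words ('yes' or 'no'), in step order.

Op 1: fork(P0) -> P1. 2 ppages; refcounts: pp0:2 pp1:2
Op 2: fork(P1) -> P2. 2 ppages; refcounts: pp0:3 pp1:3
Op 3: write(P2, v1, 113). refcount(pp1)=3>1 -> COPY to pp2. 3 ppages; refcounts: pp0:3 pp1:2 pp2:1
Op 4: read(P0, v0) -> 48. No state change.
Op 5: read(P1, v1) -> 37. No state change.
Op 6: fork(P0) -> P3. 3 ppages; refcounts: pp0:4 pp1:3 pp2:1
Op 7: write(P2, v0, 109). refcount(pp0)=4>1 -> COPY to pp3. 4 ppages; refcounts: pp0:3 pp1:3 pp2:1 pp3:1
Op 8: read(P2, v0) -> 109. No state change.
Op 9: write(P1, v1, 158). refcount(pp1)=3>1 -> COPY to pp4. 5 ppages; refcounts: pp0:3 pp1:2 pp2:1 pp3:1 pp4:1
Op 10: read(P2, v1) -> 113. No state change.

yes yes yes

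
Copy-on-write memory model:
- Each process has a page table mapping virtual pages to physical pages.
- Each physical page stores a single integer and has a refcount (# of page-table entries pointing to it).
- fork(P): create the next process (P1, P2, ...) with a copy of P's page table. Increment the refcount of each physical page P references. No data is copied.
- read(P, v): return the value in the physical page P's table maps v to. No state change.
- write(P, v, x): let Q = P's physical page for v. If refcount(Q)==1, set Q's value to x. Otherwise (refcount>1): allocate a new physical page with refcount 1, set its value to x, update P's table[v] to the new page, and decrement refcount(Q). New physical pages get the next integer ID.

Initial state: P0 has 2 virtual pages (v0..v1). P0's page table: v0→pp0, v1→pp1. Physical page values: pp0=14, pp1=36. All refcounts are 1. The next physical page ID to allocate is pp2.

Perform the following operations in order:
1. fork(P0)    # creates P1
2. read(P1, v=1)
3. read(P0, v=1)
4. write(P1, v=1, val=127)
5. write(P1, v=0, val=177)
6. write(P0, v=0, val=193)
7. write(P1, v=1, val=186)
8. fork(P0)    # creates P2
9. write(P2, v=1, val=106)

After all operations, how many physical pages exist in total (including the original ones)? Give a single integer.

Answer: 5

Derivation:
Op 1: fork(P0) -> P1. 2 ppages; refcounts: pp0:2 pp1:2
Op 2: read(P1, v1) -> 36. No state change.
Op 3: read(P0, v1) -> 36. No state change.
Op 4: write(P1, v1, 127). refcount(pp1)=2>1 -> COPY to pp2. 3 ppages; refcounts: pp0:2 pp1:1 pp2:1
Op 5: write(P1, v0, 177). refcount(pp0)=2>1 -> COPY to pp3. 4 ppages; refcounts: pp0:1 pp1:1 pp2:1 pp3:1
Op 6: write(P0, v0, 193). refcount(pp0)=1 -> write in place. 4 ppages; refcounts: pp0:1 pp1:1 pp2:1 pp3:1
Op 7: write(P1, v1, 186). refcount(pp2)=1 -> write in place. 4 ppages; refcounts: pp0:1 pp1:1 pp2:1 pp3:1
Op 8: fork(P0) -> P2. 4 ppages; refcounts: pp0:2 pp1:2 pp2:1 pp3:1
Op 9: write(P2, v1, 106). refcount(pp1)=2>1 -> COPY to pp4. 5 ppages; refcounts: pp0:2 pp1:1 pp2:1 pp3:1 pp4:1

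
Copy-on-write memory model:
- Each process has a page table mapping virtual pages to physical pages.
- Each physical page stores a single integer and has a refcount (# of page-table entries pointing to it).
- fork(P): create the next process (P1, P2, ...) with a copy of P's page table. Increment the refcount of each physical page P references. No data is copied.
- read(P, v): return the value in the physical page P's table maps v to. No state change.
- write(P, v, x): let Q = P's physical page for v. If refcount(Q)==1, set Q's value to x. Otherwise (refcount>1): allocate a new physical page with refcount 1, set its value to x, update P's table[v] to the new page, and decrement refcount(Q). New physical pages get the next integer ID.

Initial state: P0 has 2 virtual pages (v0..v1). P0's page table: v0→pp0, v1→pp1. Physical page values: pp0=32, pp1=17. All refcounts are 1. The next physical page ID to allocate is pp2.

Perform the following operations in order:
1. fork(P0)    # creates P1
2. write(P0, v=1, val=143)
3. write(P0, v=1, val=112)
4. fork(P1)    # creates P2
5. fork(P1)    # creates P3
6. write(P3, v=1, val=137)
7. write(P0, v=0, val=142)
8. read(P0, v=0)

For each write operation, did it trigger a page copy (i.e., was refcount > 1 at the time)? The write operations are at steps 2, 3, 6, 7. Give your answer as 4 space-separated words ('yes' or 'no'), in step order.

Op 1: fork(P0) -> P1. 2 ppages; refcounts: pp0:2 pp1:2
Op 2: write(P0, v1, 143). refcount(pp1)=2>1 -> COPY to pp2. 3 ppages; refcounts: pp0:2 pp1:1 pp2:1
Op 3: write(P0, v1, 112). refcount(pp2)=1 -> write in place. 3 ppages; refcounts: pp0:2 pp1:1 pp2:1
Op 4: fork(P1) -> P2. 3 ppages; refcounts: pp0:3 pp1:2 pp2:1
Op 5: fork(P1) -> P3. 3 ppages; refcounts: pp0:4 pp1:3 pp2:1
Op 6: write(P3, v1, 137). refcount(pp1)=3>1 -> COPY to pp3. 4 ppages; refcounts: pp0:4 pp1:2 pp2:1 pp3:1
Op 7: write(P0, v0, 142). refcount(pp0)=4>1 -> COPY to pp4. 5 ppages; refcounts: pp0:3 pp1:2 pp2:1 pp3:1 pp4:1
Op 8: read(P0, v0) -> 142. No state change.

yes no yes yes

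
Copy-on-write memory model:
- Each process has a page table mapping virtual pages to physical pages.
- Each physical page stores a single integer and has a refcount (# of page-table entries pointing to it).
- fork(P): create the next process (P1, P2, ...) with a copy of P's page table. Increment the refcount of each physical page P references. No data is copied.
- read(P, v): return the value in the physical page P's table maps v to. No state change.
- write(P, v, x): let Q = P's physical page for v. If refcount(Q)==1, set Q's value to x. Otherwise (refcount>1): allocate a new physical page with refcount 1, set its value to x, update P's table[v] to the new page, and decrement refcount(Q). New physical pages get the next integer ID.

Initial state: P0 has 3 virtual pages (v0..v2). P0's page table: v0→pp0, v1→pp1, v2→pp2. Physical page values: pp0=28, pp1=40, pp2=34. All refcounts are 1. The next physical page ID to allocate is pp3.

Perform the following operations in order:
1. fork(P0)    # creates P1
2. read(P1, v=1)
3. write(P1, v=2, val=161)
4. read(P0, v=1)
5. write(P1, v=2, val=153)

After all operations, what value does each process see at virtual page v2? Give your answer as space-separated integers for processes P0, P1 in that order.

Answer: 34 153

Derivation:
Op 1: fork(P0) -> P1. 3 ppages; refcounts: pp0:2 pp1:2 pp2:2
Op 2: read(P1, v1) -> 40. No state change.
Op 3: write(P1, v2, 161). refcount(pp2)=2>1 -> COPY to pp3. 4 ppages; refcounts: pp0:2 pp1:2 pp2:1 pp3:1
Op 4: read(P0, v1) -> 40. No state change.
Op 5: write(P1, v2, 153). refcount(pp3)=1 -> write in place. 4 ppages; refcounts: pp0:2 pp1:2 pp2:1 pp3:1
P0: v2 -> pp2 = 34
P1: v2 -> pp3 = 153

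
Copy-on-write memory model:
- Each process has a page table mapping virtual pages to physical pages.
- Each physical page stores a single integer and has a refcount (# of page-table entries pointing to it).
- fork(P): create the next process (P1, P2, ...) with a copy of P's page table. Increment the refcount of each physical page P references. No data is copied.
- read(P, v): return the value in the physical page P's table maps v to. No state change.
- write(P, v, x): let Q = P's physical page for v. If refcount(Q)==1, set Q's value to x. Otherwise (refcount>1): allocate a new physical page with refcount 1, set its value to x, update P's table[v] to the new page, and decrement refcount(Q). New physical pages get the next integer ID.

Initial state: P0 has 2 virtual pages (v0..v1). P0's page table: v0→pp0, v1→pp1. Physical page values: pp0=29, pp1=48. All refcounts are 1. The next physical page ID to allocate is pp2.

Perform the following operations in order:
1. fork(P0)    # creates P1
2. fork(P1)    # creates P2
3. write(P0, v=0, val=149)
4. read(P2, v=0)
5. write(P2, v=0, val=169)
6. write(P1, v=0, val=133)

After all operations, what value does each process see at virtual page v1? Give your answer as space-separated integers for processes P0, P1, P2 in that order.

Answer: 48 48 48

Derivation:
Op 1: fork(P0) -> P1. 2 ppages; refcounts: pp0:2 pp1:2
Op 2: fork(P1) -> P2. 2 ppages; refcounts: pp0:3 pp1:3
Op 3: write(P0, v0, 149). refcount(pp0)=3>1 -> COPY to pp2. 3 ppages; refcounts: pp0:2 pp1:3 pp2:1
Op 4: read(P2, v0) -> 29. No state change.
Op 5: write(P2, v0, 169). refcount(pp0)=2>1 -> COPY to pp3. 4 ppages; refcounts: pp0:1 pp1:3 pp2:1 pp3:1
Op 6: write(P1, v0, 133). refcount(pp0)=1 -> write in place. 4 ppages; refcounts: pp0:1 pp1:3 pp2:1 pp3:1
P0: v1 -> pp1 = 48
P1: v1 -> pp1 = 48
P2: v1 -> pp1 = 48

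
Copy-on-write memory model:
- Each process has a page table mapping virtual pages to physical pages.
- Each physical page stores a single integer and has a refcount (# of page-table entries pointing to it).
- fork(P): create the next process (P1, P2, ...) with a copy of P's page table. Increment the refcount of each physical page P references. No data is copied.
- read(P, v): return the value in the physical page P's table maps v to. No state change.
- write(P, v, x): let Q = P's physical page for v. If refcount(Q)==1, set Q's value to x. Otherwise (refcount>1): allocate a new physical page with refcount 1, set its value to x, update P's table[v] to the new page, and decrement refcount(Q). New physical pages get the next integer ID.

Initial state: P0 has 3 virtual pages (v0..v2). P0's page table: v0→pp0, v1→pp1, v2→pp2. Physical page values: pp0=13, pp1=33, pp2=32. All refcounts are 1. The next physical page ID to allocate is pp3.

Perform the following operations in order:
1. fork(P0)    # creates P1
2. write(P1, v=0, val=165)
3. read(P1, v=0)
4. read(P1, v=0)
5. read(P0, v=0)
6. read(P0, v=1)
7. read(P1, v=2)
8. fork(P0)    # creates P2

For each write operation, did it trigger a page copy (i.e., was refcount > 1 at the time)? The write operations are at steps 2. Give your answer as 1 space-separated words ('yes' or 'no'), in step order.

Op 1: fork(P0) -> P1. 3 ppages; refcounts: pp0:2 pp1:2 pp2:2
Op 2: write(P1, v0, 165). refcount(pp0)=2>1 -> COPY to pp3. 4 ppages; refcounts: pp0:1 pp1:2 pp2:2 pp3:1
Op 3: read(P1, v0) -> 165. No state change.
Op 4: read(P1, v0) -> 165. No state change.
Op 5: read(P0, v0) -> 13. No state change.
Op 6: read(P0, v1) -> 33. No state change.
Op 7: read(P1, v2) -> 32. No state change.
Op 8: fork(P0) -> P2. 4 ppages; refcounts: pp0:2 pp1:3 pp2:3 pp3:1

yes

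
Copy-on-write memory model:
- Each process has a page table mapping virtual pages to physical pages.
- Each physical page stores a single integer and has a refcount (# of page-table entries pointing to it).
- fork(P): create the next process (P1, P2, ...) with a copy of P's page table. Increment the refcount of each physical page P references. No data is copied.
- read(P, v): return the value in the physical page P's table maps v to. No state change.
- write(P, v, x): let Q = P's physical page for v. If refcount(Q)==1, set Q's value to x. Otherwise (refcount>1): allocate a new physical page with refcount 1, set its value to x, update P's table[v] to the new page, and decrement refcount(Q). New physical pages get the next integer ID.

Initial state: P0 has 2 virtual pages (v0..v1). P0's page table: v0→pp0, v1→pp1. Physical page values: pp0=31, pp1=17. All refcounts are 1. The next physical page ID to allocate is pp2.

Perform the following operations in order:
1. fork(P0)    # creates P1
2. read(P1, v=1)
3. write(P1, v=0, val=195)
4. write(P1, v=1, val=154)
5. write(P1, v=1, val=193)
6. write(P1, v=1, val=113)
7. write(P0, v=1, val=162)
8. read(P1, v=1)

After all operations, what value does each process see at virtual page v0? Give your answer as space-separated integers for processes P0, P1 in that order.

Op 1: fork(P0) -> P1. 2 ppages; refcounts: pp0:2 pp1:2
Op 2: read(P1, v1) -> 17. No state change.
Op 3: write(P1, v0, 195). refcount(pp0)=2>1 -> COPY to pp2. 3 ppages; refcounts: pp0:1 pp1:2 pp2:1
Op 4: write(P1, v1, 154). refcount(pp1)=2>1 -> COPY to pp3. 4 ppages; refcounts: pp0:1 pp1:1 pp2:1 pp3:1
Op 5: write(P1, v1, 193). refcount(pp3)=1 -> write in place. 4 ppages; refcounts: pp0:1 pp1:1 pp2:1 pp3:1
Op 6: write(P1, v1, 113). refcount(pp3)=1 -> write in place. 4 ppages; refcounts: pp0:1 pp1:1 pp2:1 pp3:1
Op 7: write(P0, v1, 162). refcount(pp1)=1 -> write in place. 4 ppages; refcounts: pp0:1 pp1:1 pp2:1 pp3:1
Op 8: read(P1, v1) -> 113. No state change.
P0: v0 -> pp0 = 31
P1: v0 -> pp2 = 195

Answer: 31 195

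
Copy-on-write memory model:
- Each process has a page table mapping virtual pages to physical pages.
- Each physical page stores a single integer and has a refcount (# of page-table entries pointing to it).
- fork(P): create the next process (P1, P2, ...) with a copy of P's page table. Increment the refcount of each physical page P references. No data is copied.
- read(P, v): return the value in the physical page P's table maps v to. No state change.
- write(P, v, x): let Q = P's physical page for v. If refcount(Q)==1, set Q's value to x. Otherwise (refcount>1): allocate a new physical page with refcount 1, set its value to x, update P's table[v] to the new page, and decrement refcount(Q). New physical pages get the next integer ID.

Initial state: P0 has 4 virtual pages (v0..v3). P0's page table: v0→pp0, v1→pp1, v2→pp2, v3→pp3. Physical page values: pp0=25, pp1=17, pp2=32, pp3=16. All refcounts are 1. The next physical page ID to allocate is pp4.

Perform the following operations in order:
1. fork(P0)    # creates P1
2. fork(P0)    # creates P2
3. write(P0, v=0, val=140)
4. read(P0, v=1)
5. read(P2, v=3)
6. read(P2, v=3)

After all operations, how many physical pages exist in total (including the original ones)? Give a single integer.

Answer: 5

Derivation:
Op 1: fork(P0) -> P1. 4 ppages; refcounts: pp0:2 pp1:2 pp2:2 pp3:2
Op 2: fork(P0) -> P2. 4 ppages; refcounts: pp0:3 pp1:3 pp2:3 pp3:3
Op 3: write(P0, v0, 140). refcount(pp0)=3>1 -> COPY to pp4. 5 ppages; refcounts: pp0:2 pp1:3 pp2:3 pp3:3 pp4:1
Op 4: read(P0, v1) -> 17. No state change.
Op 5: read(P2, v3) -> 16. No state change.
Op 6: read(P2, v3) -> 16. No state change.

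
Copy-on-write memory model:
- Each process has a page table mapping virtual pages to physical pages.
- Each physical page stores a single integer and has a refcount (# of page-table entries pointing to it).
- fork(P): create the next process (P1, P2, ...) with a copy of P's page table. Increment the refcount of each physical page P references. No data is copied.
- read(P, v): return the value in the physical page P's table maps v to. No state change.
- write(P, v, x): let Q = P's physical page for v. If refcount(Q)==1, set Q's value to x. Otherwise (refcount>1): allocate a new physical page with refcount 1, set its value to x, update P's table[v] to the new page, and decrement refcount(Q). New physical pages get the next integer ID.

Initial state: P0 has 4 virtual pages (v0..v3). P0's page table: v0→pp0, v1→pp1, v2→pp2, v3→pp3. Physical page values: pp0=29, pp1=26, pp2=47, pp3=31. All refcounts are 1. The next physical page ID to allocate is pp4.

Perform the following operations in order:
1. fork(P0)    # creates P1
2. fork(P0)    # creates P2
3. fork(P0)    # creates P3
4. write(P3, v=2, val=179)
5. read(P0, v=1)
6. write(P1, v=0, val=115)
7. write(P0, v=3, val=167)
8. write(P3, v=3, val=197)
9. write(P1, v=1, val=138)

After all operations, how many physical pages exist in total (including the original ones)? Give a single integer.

Answer: 9

Derivation:
Op 1: fork(P0) -> P1. 4 ppages; refcounts: pp0:2 pp1:2 pp2:2 pp3:2
Op 2: fork(P0) -> P2. 4 ppages; refcounts: pp0:3 pp1:3 pp2:3 pp3:3
Op 3: fork(P0) -> P3. 4 ppages; refcounts: pp0:4 pp1:4 pp2:4 pp3:4
Op 4: write(P3, v2, 179). refcount(pp2)=4>1 -> COPY to pp4. 5 ppages; refcounts: pp0:4 pp1:4 pp2:3 pp3:4 pp4:1
Op 5: read(P0, v1) -> 26. No state change.
Op 6: write(P1, v0, 115). refcount(pp0)=4>1 -> COPY to pp5. 6 ppages; refcounts: pp0:3 pp1:4 pp2:3 pp3:4 pp4:1 pp5:1
Op 7: write(P0, v3, 167). refcount(pp3)=4>1 -> COPY to pp6. 7 ppages; refcounts: pp0:3 pp1:4 pp2:3 pp3:3 pp4:1 pp5:1 pp6:1
Op 8: write(P3, v3, 197). refcount(pp3)=3>1 -> COPY to pp7. 8 ppages; refcounts: pp0:3 pp1:4 pp2:3 pp3:2 pp4:1 pp5:1 pp6:1 pp7:1
Op 9: write(P1, v1, 138). refcount(pp1)=4>1 -> COPY to pp8. 9 ppages; refcounts: pp0:3 pp1:3 pp2:3 pp3:2 pp4:1 pp5:1 pp6:1 pp7:1 pp8:1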